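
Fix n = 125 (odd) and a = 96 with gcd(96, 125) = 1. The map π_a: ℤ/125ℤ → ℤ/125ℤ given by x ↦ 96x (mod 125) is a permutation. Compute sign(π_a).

Orbit of 86 under x↦96x: [86, 6, 76, 46, 41, 61, 106]… (length divides ord_125(96)).
The orbit structure of x ↦ 96x mod 125: 13 orbits of sizes [25, 25, 25, 25, 5, 5, 5, 5, 1, 1, 1, 1, 1].
Σ(ℓ_i−1) = 125−13 = 112; sign = (−1)^112 = +1.
Check: (96/125) = +1 by Zolotarev.

+1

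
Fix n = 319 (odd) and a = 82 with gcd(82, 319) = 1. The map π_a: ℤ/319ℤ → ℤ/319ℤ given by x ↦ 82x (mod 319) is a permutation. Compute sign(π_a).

+1

Orbit of 170 under x↦82x: [170, 223, 103, 152, 23, 291, 256]… (length divides ord_319(82)).
Cycle type of π: 35×8 + 7×4 + 5×2 + 1; total 15 cycles.
sign(π) = (−1)^{n − #cycles} = (−1)^{319−15} = (−1)^304 = +1.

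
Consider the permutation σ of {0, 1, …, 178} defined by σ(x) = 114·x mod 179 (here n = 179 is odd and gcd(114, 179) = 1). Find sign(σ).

-1

Orbit of 32 under x↦114x: [32, 68, 55, 5, 33, 3, 163]… (length divides ord_179(114)).
Cycle lengths of π_114 on ℤ/179ℤ: [178, 1]; 2 cycles in total.
With 2 cycles on 179 points, sign = (−1)^{179−2} = -1.
The Jacobi symbol (114|179) = -1 (Zolotarev) agrees.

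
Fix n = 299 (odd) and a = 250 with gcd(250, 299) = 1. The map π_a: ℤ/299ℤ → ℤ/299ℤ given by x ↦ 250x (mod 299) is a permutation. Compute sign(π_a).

Trace 204: π^k(204) = [204, 170, 42, 35, 79, 16, 113] for k=0..6.
The orbit structure of x ↦ 250x mod 299: 10 orbits of sizes [66, 66, 66, 66, 22, 3, 3, 3, 3, 1].
10 cycles on 299: each ℓ→(−1)^(ℓ−1), product (−1)^289 = -1.
(250|299)_J = -1 (Zolotarev's lemma cross-check).

-1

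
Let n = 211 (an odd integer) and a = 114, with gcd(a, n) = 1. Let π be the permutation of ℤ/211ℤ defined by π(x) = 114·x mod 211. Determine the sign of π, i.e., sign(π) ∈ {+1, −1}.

Start at x=96: 96 → 183 → 184 → 87 → 1 → 114 → 125 → … (one orbit).
Decompose π into cycles: lengths [35, 35, 35, 35, 35, 35, 1] (7 cycles, including the fixed point 0).
sign(π) = (−1)^{n − #cycles} = (−1)^{211−7} = (−1)^204 = +1.

+1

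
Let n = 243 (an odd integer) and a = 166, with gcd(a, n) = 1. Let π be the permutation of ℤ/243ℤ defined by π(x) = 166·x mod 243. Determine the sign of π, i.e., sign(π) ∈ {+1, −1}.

+1

Orbit of 73 under x↦166x: [73, 211, 34, 55, 139, 232, 118]… (length divides ord_243(166)).
Cycle type of π: 81×2 + 27×2 + 9×2 + 3×2 + 1×3; total 11 cycles.
sign(π) = (−1)^{n − #cycles} = (−1)^{243−11} = (−1)^232 = +1.
The Jacobi symbol (166|243) = +1 (Zolotarev) agrees.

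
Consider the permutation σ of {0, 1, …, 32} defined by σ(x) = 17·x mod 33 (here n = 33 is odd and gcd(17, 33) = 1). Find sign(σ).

Start at x=4: 4 → 2 → 1 → 17 → 25 → 29 → 31 → … (one orbit).
π_17 has 5 disjoint cycles with lengths [10, 10, 10, 2, 1] on {0,…,32}.
5 cycles on 33: each ℓ→(−1)^(ℓ−1), product (−1)^28 = +1.

+1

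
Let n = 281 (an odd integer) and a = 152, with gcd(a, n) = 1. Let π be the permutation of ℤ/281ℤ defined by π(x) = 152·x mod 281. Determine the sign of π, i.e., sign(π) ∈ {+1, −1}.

Start at x=191: 191 → 89 → 40 → 179 → 232 → 139 → 53 → … (one orbit).
The orbit structure of x ↦ 152x mod 281: 8 orbits of sizes [40, 40, 40, 40, 40, 40, 40, 1].
n − c = 281 − 8 = 273; sign = (−1)^273 = -1.

-1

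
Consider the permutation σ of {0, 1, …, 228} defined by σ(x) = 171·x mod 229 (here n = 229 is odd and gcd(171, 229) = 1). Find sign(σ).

+1

Orbit of 196 under x↦171x: [196, 82, 53, 132, 130, 17, 159]… (length divides ord_229(171)).
π_171 has 5 disjoint cycles with lengths [57, 57, 57, 57, 1] on {0,…,228}.
5 cycles on 229: each ℓ→(−1)^(ℓ−1), product (−1)^224 = +1.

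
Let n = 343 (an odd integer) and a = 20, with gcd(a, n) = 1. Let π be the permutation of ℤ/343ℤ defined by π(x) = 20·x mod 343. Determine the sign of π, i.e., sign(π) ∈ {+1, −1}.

Orbit of 36 under x↦20x: [36, 34, 337, 223, 1, 20, 57]… (length divides ord_343(20)).
10 cycles of lengths [98, 98, 98, 14, 14, 14, 2, 2, 2, 1].
sign(π) = (−1)^{n − #cycles} = (−1)^{343−10} = (−1)^333 = -1.

-1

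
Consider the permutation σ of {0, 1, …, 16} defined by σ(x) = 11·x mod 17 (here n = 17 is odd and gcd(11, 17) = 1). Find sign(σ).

-1

Trace 4: π^k(4) = [4, 10, 8, 3, 16, 6, 15] for k=0..6.
π_11 has 2 disjoint cycles with lengths [16, 1] on {0,…,16}.
17 − 2 = 15 transpositions; sign(π) = (−1)^15 = -1.
Via Zolotarev, sign(π_{11}) = (11|17) = -1.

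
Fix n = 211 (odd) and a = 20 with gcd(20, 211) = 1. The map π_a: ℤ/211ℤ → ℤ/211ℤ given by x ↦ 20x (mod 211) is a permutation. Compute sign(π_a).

+1

Trace 5: π^k(5) = [5, 100, 101, 121, 99, 81, 143] for k=0..6.
Cycle lengths of π_20 on ℤ/211ℤ: [105, 105, 1]; 3 cycles in total.
sign(π) = (−1)^{n − #cycles} = (−1)^{211−3} = (−1)^208 = +1.
Check: (20/211) = +1 by Zolotarev.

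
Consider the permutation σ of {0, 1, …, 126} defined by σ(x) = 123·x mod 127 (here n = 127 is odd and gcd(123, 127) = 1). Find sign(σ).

-1

Start at x=126: 126 → 4 → 111 → 64 → 125 → 8 → 95 → … (one orbit).
π_123 has 10 disjoint cycles with lengths [14, 14, 14, 14, 14, 14, 14, 14, 14, 1] on {0,…,126}.
With 10 cycles on 127 points, sign = (−1)^{127−10} = -1.
The Jacobi symbol (123|127) = -1 (Zolotarev) agrees.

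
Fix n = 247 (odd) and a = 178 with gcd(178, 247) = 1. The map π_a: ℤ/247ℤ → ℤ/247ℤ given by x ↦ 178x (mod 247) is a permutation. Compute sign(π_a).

+1

Trace 68: π^k(68) = [68, 1, 178] for k=0..2.
π_178 has 83 disjoint cycles with lengths [3, 3, 3, 3, 3, 3, 3, 3, 3, 3, 3, 3, 3, 3, 3, 3, 3, 3, 3, 3, 3, 3, 3, 3, 3, 3, 3, 3, 3, 3, 3, 3, 3, 3, 3, 3, 3, 3, 3, 3, 3, 3, 3, 3, 3, 3, 3, 3, 3, 3, 3, 3, 3, 3, 3, 3, 3, 3, 3, 3, 3, 3, 3, 3, 3, 3, 3, 3, 3, 3, 3, 3, 3, 3, 3, 3, 3, 3, 3, 3, 3, 3, 1] on {0,…,246}.
Σ(ℓ_i−1) = 247−83 = 164; sign = (−1)^164 = +1.
Via Zolotarev, sign(π_{178}) = (178|247) = +1.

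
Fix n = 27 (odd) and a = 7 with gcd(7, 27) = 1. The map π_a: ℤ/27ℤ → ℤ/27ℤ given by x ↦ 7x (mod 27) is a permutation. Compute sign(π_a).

Trace 10: π^k(10) = [10, 16, 4, 1, 7, 22, 19] for k=0..6.
π_7 has 7 disjoint cycles with lengths [9, 9, 3, 3, 1, 1, 1] on {0,…,26}.
With 7 cycles on 27 points, sign = (−1)^{27−7} = +1.
The Jacobi symbol (7|27) = +1 (Zolotarev) agrees.

+1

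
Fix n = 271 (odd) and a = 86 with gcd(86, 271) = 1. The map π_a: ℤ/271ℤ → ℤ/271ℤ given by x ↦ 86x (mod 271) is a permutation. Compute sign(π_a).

Trace 184: π^k(184) = [184, 106, 173, 244, 117, 35, 29] for k=0..6.
Cycle type of π: 90×3 + 1; total 4 cycles.
4 cycles on 271: each ℓ→(−1)^(ℓ−1), product (−1)^267 = -1.

-1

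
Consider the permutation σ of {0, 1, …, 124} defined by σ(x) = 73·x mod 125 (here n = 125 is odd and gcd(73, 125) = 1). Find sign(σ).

Orbit of 68 under x↦73x: [68, 89, 122, 31, 13, 74, 27]… (length divides ord_125(73)).
Decompose π into cycles: lengths [100, 20, 4, 1] (4 cycles, including the fixed point 0).
n − c = 125 − 4 = 121; sign = (−1)^121 = -1.

-1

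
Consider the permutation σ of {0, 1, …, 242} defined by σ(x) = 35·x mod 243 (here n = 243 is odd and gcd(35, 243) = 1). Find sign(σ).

-1

Orbit of 8 under x↦35x: [8, 37, 80, 127, 71, 55, 224]… (length divides ord_243(35)).
Cycle lengths of π_35 on ℤ/243ℤ: [54, 54, 54, 18, 18, 18, 6, 6, 6, 2, 2, 2, 2, 1]; 14 cycles in total.
Σ(ℓ_i−1) = 243−14 = 229; sign = (−1)^229 = -1.
The Jacobi symbol (35|243) = -1 (Zolotarev) agrees.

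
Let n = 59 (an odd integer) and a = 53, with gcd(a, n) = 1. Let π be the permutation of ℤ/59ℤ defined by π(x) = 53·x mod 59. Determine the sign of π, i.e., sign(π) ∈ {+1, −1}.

Start at x=29: 29 → 3 → 41 → 49 → 1 → 53 → 36 → … (one orbit).
Decompose π into cycles: lengths [29, 29, 1] (3 cycles, including the fixed point 0).
59 − 3 = 56 transpositions; sign(π) = (−1)^56 = +1.

+1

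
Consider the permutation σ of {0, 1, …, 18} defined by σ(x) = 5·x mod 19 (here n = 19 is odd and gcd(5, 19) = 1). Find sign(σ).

+1

Trace 9: π^k(9) = [9, 7, 16, 4, 1, 5, 6] for k=0..6.
The orbit structure of x ↦ 5x mod 19: 3 orbits of sizes [9, 9, 1].
With 3 cycles on 19 points, sign = (−1)^{19−3} = +1.
Via Zolotarev, sign(π_{5}) = (5|19) = +1.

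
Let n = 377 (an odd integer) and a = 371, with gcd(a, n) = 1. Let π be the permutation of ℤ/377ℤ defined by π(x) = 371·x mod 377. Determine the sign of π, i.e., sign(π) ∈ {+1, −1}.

-1

Start at x=170: 170 → 111 → 88 → 226 → 152 → 219 → 194 → … (one orbit).
Cycle type of π: 84×4 + 12 + 7×4 + 1; total 10 cycles.
With 10 cycles on 377 points, sign = (−1)^{377−10} = -1.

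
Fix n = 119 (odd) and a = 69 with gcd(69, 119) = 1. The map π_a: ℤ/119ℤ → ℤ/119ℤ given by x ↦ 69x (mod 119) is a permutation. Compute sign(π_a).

Trace 69: π^k(69) = [69, 1] for k=0..1.
The orbit structure of x ↦ 69x mod 119: 68 orbits of sizes [2, 2, 2, 2, 2, 2, 2, 2, 2, 2, 2, 2, 2, 2, 2, 2, 2, 2, 2, 2, 2, 2, 2, 2, 2, 2, 2, 2, 2, 2, 2, 2, 2, 2, 2, 2, 2, 2, 2, 2, 2, 2, 2, 2, 2, 2, 2, 2, 2, 2, 2, 1, 1, 1, 1, 1, 1, 1, 1, 1, 1, 1, 1, 1, 1, 1, 1, 1].
n − c = 119 − 68 = 51; sign = (−1)^51 = -1.
Check: (69/119) = -1 by Zolotarev.

-1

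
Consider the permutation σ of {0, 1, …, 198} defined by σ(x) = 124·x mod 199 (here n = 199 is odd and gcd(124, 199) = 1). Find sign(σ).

+1

Trace 111: π^k(111) = [111, 33, 112, 157, 165, 162, 188] for k=0..6.
3 cycles of lengths [99, 99, 1].
n − c = 199 − 3 = 196; sign = (−1)^196 = +1.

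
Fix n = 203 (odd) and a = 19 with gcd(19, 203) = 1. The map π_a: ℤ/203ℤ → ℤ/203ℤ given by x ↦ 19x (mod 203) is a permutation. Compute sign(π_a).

+1

Orbit of 97 under x↦19x: [97, 16, 101, 92, 124, 123, 104]… (length divides ord_203(19)).
Cycle lengths of π_19 on ℤ/203ℤ: [84, 84, 28, 6, 1]; 5 cycles in total.
5 cycles on 203: each ℓ→(−1)^(ℓ−1), product (−1)^198 = +1.
Via Zolotarev, sign(π_{19}) = (19|203) = +1.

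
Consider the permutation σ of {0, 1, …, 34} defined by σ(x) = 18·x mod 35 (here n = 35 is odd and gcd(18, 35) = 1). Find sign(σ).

Trace 32: π^k(32) = [32, 16, 8, 4, 2, 1, 18] for k=0..6.
The orbit structure of x ↦ 18x mod 35: 6 orbits of sizes [12, 12, 4, 3, 3, 1].
With 6 cycles on 35 points, sign = (−1)^{35−6} = -1.
Via Zolotarev, sign(π_{18}) = (18|35) = -1.

-1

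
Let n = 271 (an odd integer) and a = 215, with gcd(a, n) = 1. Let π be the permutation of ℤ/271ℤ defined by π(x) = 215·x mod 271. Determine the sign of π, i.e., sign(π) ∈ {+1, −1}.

Trace 245: π^k(245) = [245, 101, 35, 208, 5, 262, 233] for k=0..6.
π_215 has 2 disjoint cycles with lengths [270, 1] on {0,…,270}.
271 − 2 = 269 transpositions; sign(π) = (−1)^269 = -1.
Zolotarev: (215|271) = -1, matching the cycle-count sign.

-1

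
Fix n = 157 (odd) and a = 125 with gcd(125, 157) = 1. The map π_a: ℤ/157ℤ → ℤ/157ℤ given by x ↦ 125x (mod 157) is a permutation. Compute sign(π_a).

Trace 125: π^k(125) = [125, 82, 45, 130, 79, 141, 41] for k=0..6.
The orbit structure of x ↦ 125x mod 157: 4 orbits of sizes [52, 52, 52, 1].
With 4 cycles on 157 points, sign = (−1)^{157−4} = -1.

-1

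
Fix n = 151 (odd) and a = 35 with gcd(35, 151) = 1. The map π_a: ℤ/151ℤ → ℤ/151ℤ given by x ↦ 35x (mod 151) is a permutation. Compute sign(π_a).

-1

Start at x=116: 116 → 134 → 9 → 13 → 2 → 70 → 34 → … (one orbit).
Cycle type of π: 150 + 1; total 2 cycles.
n − c = 151 − 2 = 149; sign = (−1)^149 = -1.
The Jacobi symbol (35|151) = -1 (Zolotarev) agrees.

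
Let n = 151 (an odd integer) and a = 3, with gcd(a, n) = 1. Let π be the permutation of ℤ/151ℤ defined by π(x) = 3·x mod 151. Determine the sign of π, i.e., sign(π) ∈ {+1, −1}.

Start at x=41: 41 → 123 → 67 → 50 → 150 → 148 → 142 → … (one orbit).
π_3 has 4 disjoint cycles with lengths [50, 50, 50, 1] on {0,…,150}.
n − c = 151 − 4 = 147; sign = (−1)^147 = -1.

-1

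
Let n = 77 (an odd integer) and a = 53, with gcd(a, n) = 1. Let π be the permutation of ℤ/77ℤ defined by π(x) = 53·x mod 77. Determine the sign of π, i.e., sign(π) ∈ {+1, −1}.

+1

Trace 71: π^k(71) = [71, 67, 9, 15, 25, 16, 1] for k=0..6.
π_53 has 9 disjoint cycles with lengths [15, 15, 15, 15, 5, 5, 3, 3, 1] on {0,…,76}.
sign(π) = (−1)^{n − #cycles} = (−1)^{77−9} = (−1)^68 = +1.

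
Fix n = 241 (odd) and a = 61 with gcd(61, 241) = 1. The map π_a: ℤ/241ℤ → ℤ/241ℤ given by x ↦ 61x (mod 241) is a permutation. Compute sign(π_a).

+1

Orbit of 8 under x↦61x: [8, 6, 125, 154, 236, 177, 193]… (length divides ord_241(61)).
7 cycles of lengths [40, 40, 40, 40, 40, 40, 1].
Σ(ℓ_i−1) = 241−7 = 234; sign = (−1)^234 = +1.
Zolotarev: (61|241) = +1, matching the cycle-count sign.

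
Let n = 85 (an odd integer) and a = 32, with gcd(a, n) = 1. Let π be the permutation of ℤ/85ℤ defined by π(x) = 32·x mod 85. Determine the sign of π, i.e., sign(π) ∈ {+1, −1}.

Trace 16: π^k(16) = [16, 2, 64, 8, 1, 32, 4] for k=0..6.
Decompose π into cycles: lengths [8, 8, 8, 8, 8, 8, 8, 8, 8, 8, 4, 1] (12 cycles, including the fixed point 0).
sign(π) = (−1)^{n − #cycles} = (−1)^{85−12} = (−1)^73 = -1.

-1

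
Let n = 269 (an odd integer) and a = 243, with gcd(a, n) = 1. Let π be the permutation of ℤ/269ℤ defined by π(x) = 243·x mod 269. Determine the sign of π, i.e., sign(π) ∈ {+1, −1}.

Orbit of 253 under x↦243x: [253, 147, 213, 111, 73, 254, 121]… (length divides ord_269(243)).
2 cycles of lengths [268, 1].
269 − 2 = 267 transpositions; sign(π) = (−1)^267 = -1.

-1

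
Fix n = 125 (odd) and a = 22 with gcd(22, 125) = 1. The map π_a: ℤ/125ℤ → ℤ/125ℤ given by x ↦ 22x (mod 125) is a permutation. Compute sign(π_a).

-1

Trace 22: π^k(22) = [22, 109, 23, 6, 7, 29, 13] for k=0..6.
Decompose π into cycles: lengths [100, 20, 4, 1] (4 cycles, including the fixed point 0).
125 − 4 = 121 transpositions; sign(π) = (−1)^121 = -1.
Via Zolotarev, sign(π_{22}) = (22|125) = -1.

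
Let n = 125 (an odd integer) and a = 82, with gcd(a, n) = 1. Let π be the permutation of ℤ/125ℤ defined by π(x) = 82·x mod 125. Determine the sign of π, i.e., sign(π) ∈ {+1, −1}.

-1

Orbit of 32 under x↦82x: [32, 124, 43, 26, 7, 74, 68]… (length divides ord_125(82)).
12 cycles of lengths [20, 20, 20, 20, 20, 4, 4, 4, 4, 4, 4, 1].
With 12 cycles on 125 points, sign = (−1)^{125−12} = -1.
Via Zolotarev, sign(π_{82}) = (82|125) = -1.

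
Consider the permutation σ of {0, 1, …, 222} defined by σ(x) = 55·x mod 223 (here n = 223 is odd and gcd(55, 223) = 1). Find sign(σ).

+1

Orbit of 156 under x↦55x: [156, 106, 32, 199, 18, 98, 38]… (length divides ord_223(55)).
The orbit structure of x ↦ 55x mod 223: 3 orbits of sizes [111, 111, 1].
sign(π) = (−1)^{n − #cycles} = (−1)^{223−3} = (−1)^220 = +1.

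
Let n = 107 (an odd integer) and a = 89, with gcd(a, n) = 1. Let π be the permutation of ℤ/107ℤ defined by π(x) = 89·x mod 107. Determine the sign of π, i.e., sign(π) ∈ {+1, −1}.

Orbit of 76 under x↦89x: [76, 23, 14, 69, 42, 100, 19]… (length divides ord_107(89)).
Decompose π into cycles: lengths [53, 53, 1] (3 cycles, including the fixed point 0).
3 cycles on 107: each ℓ→(−1)^(ℓ−1), product (−1)^104 = +1.
Via Zolotarev, sign(π_{89}) = (89|107) = +1.

+1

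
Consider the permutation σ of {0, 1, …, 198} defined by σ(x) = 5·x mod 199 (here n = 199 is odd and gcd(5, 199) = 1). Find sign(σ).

Trace 157: π^k(157) = [157, 188, 144, 123, 18, 90, 52] for k=0..6.
7 cycles of lengths [33, 33, 33, 33, 33, 33, 1].
With 7 cycles on 199 points, sign = (−1)^{199−7} = +1.

+1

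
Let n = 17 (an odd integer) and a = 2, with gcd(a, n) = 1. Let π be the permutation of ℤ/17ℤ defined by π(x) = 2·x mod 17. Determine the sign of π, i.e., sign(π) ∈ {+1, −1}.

+1

Start at x=13: 13 → 9 → 1 → 2 → 4 → 8 → 16 → … (one orbit).
Decompose π into cycles: lengths [8, 8, 1] (3 cycles, including the fixed point 0).
Σ(ℓ_i−1) = 17−3 = 14; sign = (−1)^14 = +1.
The Jacobi symbol (2|17) = +1 (Zolotarev) agrees.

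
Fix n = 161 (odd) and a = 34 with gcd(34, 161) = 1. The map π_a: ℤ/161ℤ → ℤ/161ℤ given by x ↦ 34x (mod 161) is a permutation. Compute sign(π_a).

+1

Orbit of 64 under x↦34x: [64, 83, 85, 153, 50, 90, 1]… (length divides ord_161(34)).
π_34 has 11 disjoint cycles with lengths [22, 22, 22, 22, 22, 22, 22, 2, 2, 2, 1] on {0,…,160}.
n − c = 161 − 11 = 150; sign = (−1)^150 = +1.
(34|161)_J = +1 (Zolotarev's lemma cross-check).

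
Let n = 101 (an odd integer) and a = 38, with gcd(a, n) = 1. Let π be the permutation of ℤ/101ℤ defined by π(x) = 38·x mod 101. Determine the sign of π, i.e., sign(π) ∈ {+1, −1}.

-1

Orbit of 64 under x↦38x: [64, 8, 1, 38, 30, 29, 92]… (length divides ord_101(38)).
2 cycles of lengths [100, 1].
Σ(ℓ_i−1) = 101−2 = 99; sign = (−1)^99 = -1.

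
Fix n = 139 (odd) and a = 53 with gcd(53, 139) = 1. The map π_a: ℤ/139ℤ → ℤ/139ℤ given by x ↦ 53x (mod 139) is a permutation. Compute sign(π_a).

Start at x=8: 8 → 7 → 93 → 64 → 56 → 49 → 95 → … (one orbit).
Cycle type of π: 138 + 1; total 2 cycles.
With 2 cycles on 139 points, sign = (−1)^{139−2} = -1.

-1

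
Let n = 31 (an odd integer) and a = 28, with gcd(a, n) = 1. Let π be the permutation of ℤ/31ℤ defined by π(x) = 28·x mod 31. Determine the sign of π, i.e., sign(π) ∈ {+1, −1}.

Orbit of 5 under x↦28x: [5, 16, 14, 20, 2, 25, 18]… (length divides ord_31(28)).
3 cycles of lengths [15, 15, 1].
Σ(ℓ_i−1) = 31−3 = 28; sign = (−1)^28 = +1.
Check: (28/31) = +1 by Zolotarev.

+1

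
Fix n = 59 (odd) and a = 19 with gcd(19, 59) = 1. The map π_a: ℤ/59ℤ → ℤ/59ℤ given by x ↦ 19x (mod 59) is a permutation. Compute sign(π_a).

Start at x=19: 19 → 7 → 15 → 49 → 46 → 48 → 27 → … (one orbit).
Cycle type of π: 29×2 + 1; total 3 cycles.
Σ(ℓ_i−1) = 59−3 = 56; sign = (−1)^56 = +1.

+1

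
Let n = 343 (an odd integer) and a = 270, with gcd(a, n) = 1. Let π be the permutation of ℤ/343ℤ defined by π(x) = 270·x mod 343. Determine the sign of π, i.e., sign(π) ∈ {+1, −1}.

Orbit of 246 under x↦270x: [246, 221, 331, 190, 193, 317, 183]… (length divides ord_343(270)).
Cycle lengths of π_270 on ℤ/343ℤ: [147, 147, 21, 21, 3, 3, 1]; 7 cycles in total.
n − c = 343 − 7 = 336; sign = (−1)^336 = +1.
Check: (270/343) = +1 by Zolotarev.

+1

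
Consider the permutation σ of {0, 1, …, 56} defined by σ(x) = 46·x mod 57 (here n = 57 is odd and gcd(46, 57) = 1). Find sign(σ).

-1

Orbit of 37 under x↦46x: [37, 49, 31, 1, 46, 7]… (length divides ord_57(46)).
Decompose π into cycles: lengths [6, 6, 6, 6, 6, 6, 6, 6, 6, 1, 1, 1] (12 cycles, including the fixed point 0).
n − c = 57 − 12 = 45; sign = (−1)^45 = -1.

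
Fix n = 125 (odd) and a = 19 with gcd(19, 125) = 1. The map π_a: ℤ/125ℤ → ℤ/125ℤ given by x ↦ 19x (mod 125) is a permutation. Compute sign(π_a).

Orbit of 84 under x↦19x: [84, 96, 74, 31, 89, 66, 4]… (length divides ord_125(19)).
Decompose π into cycles: lengths [50, 50, 10, 10, 2, 2, 1] (7 cycles, including the fixed point 0).
7 cycles on 125: each ℓ→(−1)^(ℓ−1), product (−1)^118 = +1.

+1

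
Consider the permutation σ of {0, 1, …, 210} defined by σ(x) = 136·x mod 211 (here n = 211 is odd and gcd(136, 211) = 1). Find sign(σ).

+1

Orbit of 184 under x↦136x: [184, 126, 45, 1, 136, 139, 125]… (length divides ord_211(136)).
3 cycles of lengths [105, 105, 1].
n − c = 211 − 3 = 208; sign = (−1)^208 = +1.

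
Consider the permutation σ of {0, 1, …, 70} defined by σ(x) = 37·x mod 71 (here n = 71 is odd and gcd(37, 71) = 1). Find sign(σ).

+1

Orbit of 48 under x↦37x: [48, 1, 37, 20, 30, 45, 32]… (length divides ord_71(37)).
Cycle lengths of π_37 on ℤ/71ℤ: [7, 7, 7, 7, 7, 7, 7, 7, 7, 7, 1]; 11 cycles in total.
n − c = 71 − 11 = 60; sign = (−1)^60 = +1.
Zolotarev: (37|71) = +1, matching the cycle-count sign.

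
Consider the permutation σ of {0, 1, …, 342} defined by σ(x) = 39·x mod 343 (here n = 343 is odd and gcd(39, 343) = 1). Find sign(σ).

Orbit of 190 under x↦39x: [190, 207, 184, 316, 319, 93, 197]… (length divides ord_343(39)).
Decompose π into cycles: lengths [147, 147, 21, 21, 3, 3, 1] (7 cycles, including the fixed point 0).
7 cycles on 343: each ℓ→(−1)^(ℓ−1), product (−1)^336 = +1.
Zolotarev: (39|343) = +1, matching the cycle-count sign.

+1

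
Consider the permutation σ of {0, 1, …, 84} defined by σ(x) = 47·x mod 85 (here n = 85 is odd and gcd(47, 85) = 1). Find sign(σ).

Orbit of 47 under x↦47x: [47, 84, 38, 1]… (length divides ord_85(47)).
Decompose π into cycles: lengths [4, 4, 4, 4, 4, 4, 4, 4, 4, 4, 4, 4, 4, 4, 4, 4, 4, 4, 4, 4, 4, 1] (22 cycles, including the fixed point 0).
85 − 22 = 63 transpositions; sign(π) = (−1)^63 = -1.
The Jacobi symbol (47|85) = -1 (Zolotarev) agrees.

-1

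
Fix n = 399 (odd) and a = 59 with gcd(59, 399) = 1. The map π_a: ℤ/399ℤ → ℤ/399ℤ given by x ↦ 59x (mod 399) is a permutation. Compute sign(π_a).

Orbit of 89 under x↦59x: [89, 64, 185, 142, 398, 340, 110]… (length divides ord_399(59)).
26 cycles of lengths [18, 18, 18, 18, 18, 18, 18, 18, 18, 18, 18, 18, 18, 18, 18, 18, 18, 18, 18, 18, 18, 6, 6, 6, 2, 1].
n − c = 399 − 26 = 373; sign = (−1)^373 = -1.
Zolotarev: (59|399) = -1, matching the cycle-count sign.

-1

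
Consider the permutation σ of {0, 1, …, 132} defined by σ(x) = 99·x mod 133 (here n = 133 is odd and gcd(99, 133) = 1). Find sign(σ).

+1

Start at x=1: 1 → 99 → 92 → 64 → 85 → 36 → 106 → … (one orbit).
Decompose π into cycles: lengths [9, 9, 9, 9, 9, 9, 9, 9, 9, 9, 9, 9, 9, 9, 1, 1, 1, 1, 1, 1, 1] (21 cycles, including the fixed point 0).
21 cycles on 133: each ℓ→(−1)^(ℓ−1), product (−1)^112 = +1.
Via Zolotarev, sign(π_{99}) = (99|133) = +1.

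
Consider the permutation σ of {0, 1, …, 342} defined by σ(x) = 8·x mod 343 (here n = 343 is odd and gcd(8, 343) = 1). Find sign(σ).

Trace 204: π^k(204) = [204, 260, 22, 176, 36, 288, 246] for k=0..6.
Cycle type of π: 49×6 + 7×6 + 1×7; total 19 cycles.
n − c = 343 − 19 = 324; sign = (−1)^324 = +1.
Zolotarev: (8|343) = +1, matching the cycle-count sign.

+1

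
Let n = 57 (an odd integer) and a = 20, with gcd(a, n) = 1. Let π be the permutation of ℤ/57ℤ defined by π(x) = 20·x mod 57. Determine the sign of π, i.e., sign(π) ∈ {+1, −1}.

-1

Start at x=20: 20 → 1 → 20 (one orbit).
Cycle type of π: 2×19 + 1×19; total 38 cycles.
38 cycles on 57: each ℓ→(−1)^(ℓ−1), product (−1)^19 = -1.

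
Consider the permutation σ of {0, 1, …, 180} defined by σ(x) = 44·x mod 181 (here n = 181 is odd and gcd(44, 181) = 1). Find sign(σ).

+1

Orbit of 73 under x↦44x: [73, 135, 148, 177, 5, 39, 87]… (length divides ord_181(44)).
Decompose π into cycles: lengths [45, 45, 45, 45, 1] (5 cycles, including the fixed point 0).
181 − 5 = 176 transpositions; sign(π) = (−1)^176 = +1.
(44|181)_J = +1 (Zolotarev's lemma cross-check).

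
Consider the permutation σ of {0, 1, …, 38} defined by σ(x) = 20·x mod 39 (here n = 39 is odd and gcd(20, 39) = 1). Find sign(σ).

Start at x=11: 11 → 25 → 32 → 16 → 8 → 4 → 2 → … (one orbit).
Decompose π into cycles: lengths [12, 12, 12, 2, 1] (5 cycles, including the fixed point 0).
39 − 5 = 34 transpositions; sign(π) = (−1)^34 = +1.

+1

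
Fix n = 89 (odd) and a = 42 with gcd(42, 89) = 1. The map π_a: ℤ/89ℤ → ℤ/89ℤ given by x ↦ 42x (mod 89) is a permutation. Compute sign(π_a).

Trace 69: π^k(69) = [69, 50, 53, 1, 42, 73, 40] for k=0..6.
Cycle type of π: 44×2 + 1; total 3 cycles.
3 cycles on 89: each ℓ→(−1)^(ℓ−1), product (−1)^86 = +1.

+1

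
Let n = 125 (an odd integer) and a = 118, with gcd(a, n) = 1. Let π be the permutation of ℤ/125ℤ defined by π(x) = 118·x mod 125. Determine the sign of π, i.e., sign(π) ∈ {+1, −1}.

-1

Start at x=118: 118 → 49 → 32 → 26 → 68 → 24 → 82 → … (one orbit).
Cycle lengths of π_118 on ℤ/125ℤ: [20, 20, 20, 20, 20, 4, 4, 4, 4, 4, 4, 1]; 12 cycles in total.
With 12 cycles on 125 points, sign = (−1)^{125−12} = -1.
Check: (118/125) = -1 by Zolotarev.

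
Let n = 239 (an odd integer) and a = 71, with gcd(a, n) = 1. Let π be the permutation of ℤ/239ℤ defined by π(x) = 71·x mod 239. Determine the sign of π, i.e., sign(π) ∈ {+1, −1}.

+1

Trace 132: π^k(132) = [132, 51, 36, 166, 75, 67, 216] for k=0..6.
Cycle type of π: 17×14 + 1; total 15 cycles.
n − c = 239 − 15 = 224; sign = (−1)^224 = +1.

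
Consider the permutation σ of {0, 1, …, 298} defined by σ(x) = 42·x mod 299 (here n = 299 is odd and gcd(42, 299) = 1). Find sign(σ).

Orbit of 55 under x↦42x: [55, 217, 144, 68, 165, 53, 133]… (length divides ord_299(42)).
Cycle type of π: 66×4 + 22 + 3×4 + 1; total 10 cycles.
299 − 10 = 289 transpositions; sign(π) = (−1)^289 = -1.
The Jacobi symbol (42|299) = -1 (Zolotarev) agrees.

-1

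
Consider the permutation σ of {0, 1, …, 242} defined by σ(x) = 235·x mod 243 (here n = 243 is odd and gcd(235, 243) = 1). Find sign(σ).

+1

Orbit of 19 under x↦235x: [19, 91, 1, 235, 64, 217, 208]… (length divides ord_243(235)).
Cycle type of π: 27×6 + 9×6 + 3×6 + 1×9; total 27 cycles.
27 cycles on 243: each ℓ→(−1)^(ℓ−1), product (−1)^216 = +1.
(235|243)_J = +1 (Zolotarev's lemma cross-check).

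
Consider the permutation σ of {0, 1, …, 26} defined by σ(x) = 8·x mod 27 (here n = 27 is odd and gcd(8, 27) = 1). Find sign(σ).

-1

Start at x=17: 17 → 1 → 8 → 10 → 26 → 19 → 17 (one orbit).
Decompose π into cycles: lengths [6, 6, 6, 2, 2, 2, 2, 1] (8 cycles, including the fixed point 0).
27 − 8 = 19 transpositions; sign(π) = (−1)^19 = -1.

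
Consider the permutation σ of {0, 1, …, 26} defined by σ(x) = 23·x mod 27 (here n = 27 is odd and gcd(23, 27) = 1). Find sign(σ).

-1

Orbit of 16 under x↦23x: [16, 17, 13, 2, 19, 5, 7]… (length divides ord_27(23)).
Cycle lengths of π_23 on ℤ/27ℤ: [18, 6, 2, 1]; 4 cycles in total.
27 − 4 = 23 transpositions; sign(π) = (−1)^23 = -1.
Zolotarev: (23|27) = -1, matching the cycle-count sign.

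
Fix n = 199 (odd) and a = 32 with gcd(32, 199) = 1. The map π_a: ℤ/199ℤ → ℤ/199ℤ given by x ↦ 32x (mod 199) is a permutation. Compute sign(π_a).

Start at x=131: 131 → 13 → 18 → 178 → 124 → 187 → 14 → … (one orbit).
The orbit structure of x ↦ 32x mod 199: 3 orbits of sizes [99, 99, 1].
n − c = 199 − 3 = 196; sign = (−1)^196 = +1.

+1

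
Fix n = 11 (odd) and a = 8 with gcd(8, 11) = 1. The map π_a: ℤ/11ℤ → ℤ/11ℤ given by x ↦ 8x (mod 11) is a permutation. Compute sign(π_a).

Trace 1: π^k(1) = [1, 8, 9, 6, 4, 10, 3] for k=0..6.
π_8 has 2 disjoint cycles with lengths [10, 1] on {0,…,10}.
n − c = 11 − 2 = 9; sign = (−1)^9 = -1.

-1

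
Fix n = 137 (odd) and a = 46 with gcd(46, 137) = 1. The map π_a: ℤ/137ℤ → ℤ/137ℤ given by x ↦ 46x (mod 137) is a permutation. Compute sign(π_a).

Orbit of 78 under x↦46x: [78, 26, 100, 79, 72, 24, 8]… (length divides ord_137(46)).
The orbit structure of x ↦ 46x mod 137: 2 orbits of sizes [136, 1].
137 − 2 = 135 transpositions; sign(π) = (−1)^135 = -1.

-1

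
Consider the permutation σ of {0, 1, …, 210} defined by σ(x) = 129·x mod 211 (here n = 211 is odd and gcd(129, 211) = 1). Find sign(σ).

-1

Start at x=124: 124 → 171 → 115 → 65 → 156 → 79 → 63 → … (one orbit).
Cycle type of π: 70×3 + 1; total 4 cycles.
Σ(ℓ_i−1) = 211−4 = 207; sign = (−1)^207 = -1.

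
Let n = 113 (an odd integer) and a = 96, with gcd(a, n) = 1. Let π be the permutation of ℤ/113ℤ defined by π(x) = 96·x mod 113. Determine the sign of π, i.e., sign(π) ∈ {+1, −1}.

Orbit of 107 under x↦96x: [107, 102, 74, 98, 29, 72, 19]… (length divides ord_113(96)).
Cycle lengths of π_96 on ℤ/113ℤ: [112, 1]; 2 cycles in total.
With 2 cycles on 113 points, sign = (−1)^{113−2} = -1.
Zolotarev: (96|113) = -1, matching the cycle-count sign.

-1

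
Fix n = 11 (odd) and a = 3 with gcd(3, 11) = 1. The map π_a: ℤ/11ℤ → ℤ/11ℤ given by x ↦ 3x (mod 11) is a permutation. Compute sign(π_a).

+1

Start at x=4: 4 → 1 → 3 → 9 → 5 → 4 (one orbit).
Cycle lengths of π_3 on ℤ/11ℤ: [5, 5, 1]; 3 cycles in total.
Σ(ℓ_i−1) = 11−3 = 8; sign = (−1)^8 = +1.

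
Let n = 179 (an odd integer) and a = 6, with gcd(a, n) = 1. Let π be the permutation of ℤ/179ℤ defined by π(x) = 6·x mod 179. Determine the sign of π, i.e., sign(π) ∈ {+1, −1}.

-1

Trace 25: π^k(25) = [25, 150, 5, 30, 1, 6, 36] for k=0..6.
π_6 has 2 disjoint cycles with lengths [178, 1] on {0,…,178}.
179 − 2 = 177 transpositions; sign(π) = (−1)^177 = -1.
Via Zolotarev, sign(π_{6}) = (6|179) = -1.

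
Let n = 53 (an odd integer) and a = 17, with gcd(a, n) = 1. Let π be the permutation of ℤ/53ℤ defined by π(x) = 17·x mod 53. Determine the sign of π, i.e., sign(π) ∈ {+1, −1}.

Orbit of 1 under x↦17x: [1, 17, 24, 37, 46, 40, 44]… (length divides ord_53(17)).
π_17 has 3 disjoint cycles with lengths [26, 26, 1] on {0,…,52}.
With 3 cycles on 53 points, sign = (−1)^{53−3} = +1.
(17|53)_J = +1 (Zolotarev's lemma cross-check).

+1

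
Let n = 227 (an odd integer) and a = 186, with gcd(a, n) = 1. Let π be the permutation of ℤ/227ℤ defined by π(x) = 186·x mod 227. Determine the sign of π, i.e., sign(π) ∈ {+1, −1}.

+1

Trace 175: π^k(175) = [175, 89, 210, 16, 25, 110, 30] for k=0..6.
3 cycles of lengths [113, 113, 1].
Σ(ℓ_i−1) = 227−3 = 224; sign = (−1)^224 = +1.
The Jacobi symbol (186|227) = +1 (Zolotarev) agrees.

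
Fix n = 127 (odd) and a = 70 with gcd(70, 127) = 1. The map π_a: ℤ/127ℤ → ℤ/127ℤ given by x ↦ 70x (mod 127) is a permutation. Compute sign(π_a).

+1

Orbit of 60 under x↦70x: [60, 9, 122, 31, 11, 8, 52]… (length divides ord_127(70)).
π_70 has 3 disjoint cycles with lengths [63, 63, 1] on {0,…,126}.
With 3 cycles on 127 points, sign = (−1)^{127−3} = +1.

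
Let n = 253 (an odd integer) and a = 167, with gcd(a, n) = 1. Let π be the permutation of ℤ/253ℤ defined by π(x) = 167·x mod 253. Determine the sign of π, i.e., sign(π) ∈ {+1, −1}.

-1

Start at x=49: 49 → 87 → 108 → 73 → 47 → 6 → 243 → … (one orbit).
6 cycles of lengths [110, 110, 11, 11, 10, 1].
Σ(ℓ_i−1) = 253−6 = 247; sign = (−1)^247 = -1.
Check: (167/253) = -1 by Zolotarev.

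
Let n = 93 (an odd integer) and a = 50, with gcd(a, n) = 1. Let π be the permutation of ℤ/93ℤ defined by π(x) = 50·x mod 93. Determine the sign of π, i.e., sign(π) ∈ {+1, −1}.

Orbit of 67 under x↦50x: [67, 2, 7, 71, 16, 56, 10]… (length divides ord_93(50)).
Cycle lengths of π_50 on ℤ/93ℤ: [30, 30, 15, 15, 2, 1]; 6 cycles in total.
93 − 6 = 87 transpositions; sign(π) = (−1)^87 = -1.
Zolotarev: (50|93) = -1, matching the cycle-count sign.

-1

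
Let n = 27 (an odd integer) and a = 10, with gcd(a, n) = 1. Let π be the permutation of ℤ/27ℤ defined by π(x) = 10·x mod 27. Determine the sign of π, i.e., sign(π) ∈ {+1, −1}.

+1

Start at x=19: 19 → 1 → 10 → 19 (one orbit).
Cycle type of π: 3×6 + 1×9; total 15 cycles.
n − c = 27 − 15 = 12; sign = (−1)^12 = +1.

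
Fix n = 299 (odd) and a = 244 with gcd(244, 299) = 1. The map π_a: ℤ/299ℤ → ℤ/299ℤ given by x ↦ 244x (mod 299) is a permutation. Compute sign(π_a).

-1

Start at x=144: 144 → 153 → 256 → 272 → 289 → 251 → 248 → … (one orbit).
π_244 has 8 disjoint cycles with lengths [66, 66, 66, 66, 22, 6, 6, 1] on {0,…,298}.
sign(π) = (−1)^{n − #cycles} = (−1)^{299−8} = (−1)^291 = -1.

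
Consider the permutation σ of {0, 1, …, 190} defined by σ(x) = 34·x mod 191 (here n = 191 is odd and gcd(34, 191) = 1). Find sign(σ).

Orbit of 136 under x↦34x: [136, 40, 23, 18, 39, 180, 8]… (length divides ord_191(34)).
Decompose π into cycles: lengths [95, 95, 1] (3 cycles, including the fixed point 0).
Σ(ℓ_i−1) = 191−3 = 188; sign = (−1)^188 = +1.
(34|191)_J = +1 (Zolotarev's lemma cross-check).

+1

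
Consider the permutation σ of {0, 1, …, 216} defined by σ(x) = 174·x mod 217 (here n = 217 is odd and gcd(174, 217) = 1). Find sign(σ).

Start at x=169: 169 → 111 → 1 → 174 → 113 → 132 → 183 → … (one orbit).
Cycle type of π: 30×6 + 15×2 + 2×3 + 1; total 12 cycles.
12 cycles on 217: each ℓ→(−1)^(ℓ−1), product (−1)^205 = -1.
The Jacobi symbol (174|217) = -1 (Zolotarev) agrees.

-1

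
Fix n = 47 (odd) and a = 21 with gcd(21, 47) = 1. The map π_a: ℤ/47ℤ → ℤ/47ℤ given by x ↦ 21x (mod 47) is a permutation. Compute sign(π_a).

+1

Orbit of 1 under x↦21x: [1, 21, 18, 2, 42, 36, 4]… (length divides ord_47(21)).
The orbit structure of x ↦ 21x mod 47: 3 orbits of sizes [23, 23, 1].
Σ(ℓ_i−1) = 47−3 = 44; sign = (−1)^44 = +1.
The Jacobi symbol (21|47) = +1 (Zolotarev) agrees.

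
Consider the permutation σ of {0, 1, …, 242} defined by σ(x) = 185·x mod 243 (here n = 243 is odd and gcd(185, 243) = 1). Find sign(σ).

-1

Orbit of 82 under x↦185x: [82, 104, 43, 179, 67, 2, 127]… (length divides ord_243(185)).
Cycle lengths of π_185 on ℤ/243ℤ: [162, 54, 18, 6, 2, 1]; 6 cycles in total.
6 cycles on 243: each ℓ→(−1)^(ℓ−1), product (−1)^237 = -1.
Zolotarev: (185|243) = -1, matching the cycle-count sign.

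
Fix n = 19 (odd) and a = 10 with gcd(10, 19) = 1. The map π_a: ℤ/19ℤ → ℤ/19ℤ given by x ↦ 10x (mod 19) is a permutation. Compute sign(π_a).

-1

Trace 8: π^k(8) = [8, 4, 2, 1, 10, 5, 12] for k=0..6.
The orbit structure of x ↦ 10x mod 19: 2 orbits of sizes [18, 1].
2 cycles on 19: each ℓ→(−1)^(ℓ−1), product (−1)^17 = -1.
The Jacobi symbol (10|19) = -1 (Zolotarev) agrees.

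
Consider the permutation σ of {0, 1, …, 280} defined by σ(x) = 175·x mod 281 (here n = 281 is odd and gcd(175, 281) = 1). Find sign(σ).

Start at x=273: 273 → 5 → 32 → 261 → 153 → 80 → 231 → … (one orbit).
π_175 has 3 disjoint cycles with lengths [140, 140, 1] on {0,…,280}.
With 3 cycles on 281 points, sign = (−1)^{281−3} = +1.
(175|281)_J = +1 (Zolotarev's lemma cross-check).

+1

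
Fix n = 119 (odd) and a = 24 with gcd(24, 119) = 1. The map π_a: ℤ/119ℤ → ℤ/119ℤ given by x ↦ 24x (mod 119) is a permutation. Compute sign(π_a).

Trace 16: π^k(16) = [16, 27, 53, 82, 64, 108, 93] for k=0..6.
Cycle type of π: 48×2 + 16 + 6 + 1; total 5 cycles.
With 5 cycles on 119 points, sign = (−1)^{119−5} = +1.

+1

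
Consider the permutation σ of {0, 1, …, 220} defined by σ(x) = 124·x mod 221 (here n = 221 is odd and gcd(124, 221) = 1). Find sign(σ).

Orbit of 168 under x↦124x: [168, 58, 120, 73, 212, 210, 183]… (length divides ord_221(124)).
7 cycles of lengths [48, 48, 48, 48, 16, 12, 1].
With 7 cycles on 221 points, sign = (−1)^{221−7} = +1.
The Jacobi symbol (124|221) = +1 (Zolotarev) agrees.

+1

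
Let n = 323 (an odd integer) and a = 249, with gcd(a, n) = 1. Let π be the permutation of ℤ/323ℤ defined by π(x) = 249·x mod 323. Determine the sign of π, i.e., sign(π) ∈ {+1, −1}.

+1

Trace 91: π^k(91) = [91, 49, 250, 234, 126, 43, 48] for k=0..6.
π_249 has 5 disjoint cycles with lengths [144, 144, 18, 16, 1] on {0,…,322}.
n − c = 323 − 5 = 318; sign = (−1)^318 = +1.
(249|323)_J = +1 (Zolotarev's lemma cross-check).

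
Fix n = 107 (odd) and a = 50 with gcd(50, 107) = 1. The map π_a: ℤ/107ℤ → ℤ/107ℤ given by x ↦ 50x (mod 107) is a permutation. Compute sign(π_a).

Start at x=65: 65 → 40 → 74 → 62 → 104 → 64 → 97 → … (one orbit).
2 cycles of lengths [106, 1].
sign(π) = (−1)^{n − #cycles} = (−1)^{107−2} = (−1)^105 = -1.
Check: (50/107) = -1 by Zolotarev.

-1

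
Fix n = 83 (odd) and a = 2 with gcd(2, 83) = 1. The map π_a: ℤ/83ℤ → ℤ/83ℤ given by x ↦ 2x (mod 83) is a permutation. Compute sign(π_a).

-1

Start at x=6: 6 → 12 → 24 → 48 → 13 → 26 → 52 → … (one orbit).
2 cycles of lengths [82, 1].
83 − 2 = 81 transpositions; sign(π) = (−1)^81 = -1.
The Jacobi symbol (2|83) = -1 (Zolotarev) agrees.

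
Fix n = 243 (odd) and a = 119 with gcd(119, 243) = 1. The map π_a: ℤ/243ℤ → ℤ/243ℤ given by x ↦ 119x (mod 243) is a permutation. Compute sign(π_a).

-1

Start at x=146: 146 → 121 → 62 → 88 → 23 → 64 → 83 → … (one orbit).
Cycle lengths of π_119 on ℤ/243ℤ: [162, 54, 18, 6, 2, 1]; 6 cycles in total.
n − c = 243 − 6 = 237; sign = (−1)^237 = -1.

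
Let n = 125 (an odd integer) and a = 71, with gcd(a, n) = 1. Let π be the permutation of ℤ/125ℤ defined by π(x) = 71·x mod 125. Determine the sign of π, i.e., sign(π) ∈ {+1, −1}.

+1

Orbit of 76 under x↦71x: [76, 21, 116, 111, 6, 51, 121]… (length divides ord_125(71)).
π_71 has 13 disjoint cycles with lengths [25, 25, 25, 25, 5, 5, 5, 5, 1, 1, 1, 1, 1] on {0,…,124}.
With 13 cycles on 125 points, sign = (−1)^{125−13} = +1.
The Jacobi symbol (71|125) = +1 (Zolotarev) agrees.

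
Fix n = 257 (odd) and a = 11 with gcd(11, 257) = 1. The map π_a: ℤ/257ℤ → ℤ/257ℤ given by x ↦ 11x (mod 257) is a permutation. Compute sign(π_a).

+1

Start at x=255: 255 → 235 → 15 → 165 → 16 → 176 → 137 → … (one orbit).
Decompose π into cycles: lengths [64, 64, 64, 64, 1] (5 cycles, including the fixed point 0).
Σ(ℓ_i−1) = 257−5 = 252; sign = (−1)^252 = +1.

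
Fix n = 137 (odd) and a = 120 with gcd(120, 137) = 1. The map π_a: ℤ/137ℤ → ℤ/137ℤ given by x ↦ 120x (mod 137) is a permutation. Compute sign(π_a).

+1

Trace 100: π^k(100) = [100, 81, 130, 119, 32, 4, 69] for k=0..6.
Cycle lengths of π_120 on ℤ/137ℤ: [68, 68, 1]; 3 cycles in total.
n − c = 137 − 3 = 134; sign = (−1)^134 = +1.
The Jacobi symbol (120|137) = +1 (Zolotarev) agrees.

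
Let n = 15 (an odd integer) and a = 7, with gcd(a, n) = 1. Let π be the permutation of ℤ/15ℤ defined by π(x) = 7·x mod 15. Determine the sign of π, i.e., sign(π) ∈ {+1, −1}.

Orbit of 13 under x↦7x: [13, 1, 7, 4]… (length divides ord_15(7)).
The orbit structure of x ↦ 7x mod 15: 6 orbits of sizes [4, 4, 4, 1, 1, 1].
Σ(ℓ_i−1) = 15−6 = 9; sign = (−1)^9 = -1.

-1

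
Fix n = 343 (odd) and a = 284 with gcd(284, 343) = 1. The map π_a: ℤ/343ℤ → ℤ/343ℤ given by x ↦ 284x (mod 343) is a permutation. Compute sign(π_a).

+1

Orbit of 232 under x↦284x: [232, 32, 170, 260, 95, 226, 43]… (length divides ord_343(284)).
π_284 has 7 disjoint cycles with lengths [147, 147, 21, 21, 3, 3, 1] on {0,…,342}.
343 − 7 = 336 transpositions; sign(π) = (−1)^336 = +1.
Via Zolotarev, sign(π_{284}) = (284|343) = +1.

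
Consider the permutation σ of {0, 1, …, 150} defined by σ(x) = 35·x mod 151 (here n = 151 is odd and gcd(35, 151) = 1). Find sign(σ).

-1

Orbit of 112 under x↦35x: [112, 145, 92, 49, 54, 78, 12]… (length divides ord_151(35)).
Cycle type of π: 150 + 1; total 2 cycles.
Σ(ℓ_i−1) = 151−2 = 149; sign = (−1)^149 = -1.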